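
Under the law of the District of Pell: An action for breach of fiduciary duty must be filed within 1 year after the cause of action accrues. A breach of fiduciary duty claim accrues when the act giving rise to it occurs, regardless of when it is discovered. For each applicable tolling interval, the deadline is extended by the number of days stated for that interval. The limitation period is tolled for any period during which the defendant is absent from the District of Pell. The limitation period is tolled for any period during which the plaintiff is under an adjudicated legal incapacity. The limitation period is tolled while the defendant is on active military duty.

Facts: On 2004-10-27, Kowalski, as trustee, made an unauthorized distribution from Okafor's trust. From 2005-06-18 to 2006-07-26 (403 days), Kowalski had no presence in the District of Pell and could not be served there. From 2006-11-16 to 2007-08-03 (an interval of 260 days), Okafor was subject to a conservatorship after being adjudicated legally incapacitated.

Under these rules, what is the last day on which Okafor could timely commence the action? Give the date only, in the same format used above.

The limitation period began to run on 2004-10-27.
Adding the 1 year base period to 2004-10-27 gives a deadline of 2005-10-27, before any tolling.
The defendant's absence from the jurisdiction from 2005-06-18 to 2006-07-26 tolled the period for 403 days, extending the deadline to 2006-12-04.
The plaintiff's legal incapacity from 2006-11-16 to 2007-08-03 tolled the period for 260 days, extending the deadline to 2007-08-21.

2007-08-21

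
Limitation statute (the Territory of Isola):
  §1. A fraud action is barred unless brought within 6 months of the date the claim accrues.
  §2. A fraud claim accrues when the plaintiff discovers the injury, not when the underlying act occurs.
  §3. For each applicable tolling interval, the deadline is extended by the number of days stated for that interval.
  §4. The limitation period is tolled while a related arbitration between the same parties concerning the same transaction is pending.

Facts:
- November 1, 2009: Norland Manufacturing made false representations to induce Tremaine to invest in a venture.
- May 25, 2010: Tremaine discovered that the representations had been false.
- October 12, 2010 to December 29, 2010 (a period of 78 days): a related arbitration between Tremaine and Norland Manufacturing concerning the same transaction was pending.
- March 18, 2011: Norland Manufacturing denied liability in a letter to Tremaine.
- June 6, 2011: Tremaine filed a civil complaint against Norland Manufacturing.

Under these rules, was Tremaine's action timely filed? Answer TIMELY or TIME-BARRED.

Accrual is tied to discovery, so the period began on May 25, 2010 rather than on November 1, 2009 when the act occurred.
Adding the 6 months base period to May 25, 2010 gives a deadline of November 25, 2010, before any tolling.
Because the pending related arbitration ran from October 12, 2010 to December 29, 2010, the deadline is extended by 78 days to February 11, 2011.
None of the other events listed affects the running of the period under the stated rules.
The June 6, 2011 filing falls after the February 11, 2011 deadline; the claim is time-barred.

TIME-BARRED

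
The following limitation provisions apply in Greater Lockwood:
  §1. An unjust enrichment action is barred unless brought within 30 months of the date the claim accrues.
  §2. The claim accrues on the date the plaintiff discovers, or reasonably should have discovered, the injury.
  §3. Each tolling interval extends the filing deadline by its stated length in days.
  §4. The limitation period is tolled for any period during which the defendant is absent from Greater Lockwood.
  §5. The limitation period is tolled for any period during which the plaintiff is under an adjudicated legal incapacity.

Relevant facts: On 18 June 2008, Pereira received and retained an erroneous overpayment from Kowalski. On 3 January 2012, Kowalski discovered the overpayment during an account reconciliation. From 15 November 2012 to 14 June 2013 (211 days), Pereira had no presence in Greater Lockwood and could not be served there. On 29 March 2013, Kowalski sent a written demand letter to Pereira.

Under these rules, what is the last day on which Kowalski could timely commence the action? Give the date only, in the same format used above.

30 January 2015

Accrual is tied to discovery, so the period began on 3 January 2012 rather than on 18 June 2008 when the act occurred.
Adding the 30 months base period to 3 January 2012 gives a deadline of 3 July 2014, before any tolling.
Because the defendant's absence from the jurisdiction ran from 15 November 2012 to 14 June 2013, the deadline is extended by 211 days to 30 January 2015.
The other events in the timeline have no effect on the limitation period under the stated rules.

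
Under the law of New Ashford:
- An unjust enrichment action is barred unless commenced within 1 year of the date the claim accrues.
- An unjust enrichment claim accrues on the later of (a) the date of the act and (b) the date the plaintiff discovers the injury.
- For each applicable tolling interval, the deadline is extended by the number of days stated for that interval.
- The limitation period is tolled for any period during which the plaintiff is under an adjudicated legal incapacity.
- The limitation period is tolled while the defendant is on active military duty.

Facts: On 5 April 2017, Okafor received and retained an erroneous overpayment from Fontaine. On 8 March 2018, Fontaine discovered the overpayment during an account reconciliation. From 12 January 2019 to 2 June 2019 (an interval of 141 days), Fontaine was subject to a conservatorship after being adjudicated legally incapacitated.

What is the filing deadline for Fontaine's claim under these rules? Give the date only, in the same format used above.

27 July 2019

Because discovery on 8 March 2018 post-dates the 5 April 2017 act, accrual under the later-of rule falls on 8 March 2018.
1 year from 8 March 2018 is 8 March 2019.
The plaintiff's legal incapacity from 12 January 2019 to 2 June 2019 tolled the period for 141 days, extending the deadline to 27 July 2019.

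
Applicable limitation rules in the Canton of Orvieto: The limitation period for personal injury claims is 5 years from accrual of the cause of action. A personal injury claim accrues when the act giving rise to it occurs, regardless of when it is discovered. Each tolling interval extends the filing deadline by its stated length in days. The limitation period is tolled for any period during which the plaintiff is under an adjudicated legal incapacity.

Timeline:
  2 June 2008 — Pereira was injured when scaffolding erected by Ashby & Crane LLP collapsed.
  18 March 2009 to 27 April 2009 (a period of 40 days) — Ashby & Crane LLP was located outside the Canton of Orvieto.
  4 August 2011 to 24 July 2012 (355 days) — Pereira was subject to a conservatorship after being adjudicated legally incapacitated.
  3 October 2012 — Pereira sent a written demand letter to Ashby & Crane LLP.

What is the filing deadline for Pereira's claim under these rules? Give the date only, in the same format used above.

The claim accrued on 2 June 2008, when the wrongful act occurred.
Adding the 5 years base period to 2 June 2008 gives a deadline of 2 June 2013, before any tolling.
Because the plaintiff's legal incapacity ran from 4 August 2011 to 24 July 2012, the deadline is extended by 355 days to 23 May 2014.
Although the defendant's absence ran from 18 March 2009 to 27 April 2009, the stated rules do not make that a tolling event, so it is disregarded.
The other events in the timeline have no effect on the limitation period under the stated rules.

23 May 2014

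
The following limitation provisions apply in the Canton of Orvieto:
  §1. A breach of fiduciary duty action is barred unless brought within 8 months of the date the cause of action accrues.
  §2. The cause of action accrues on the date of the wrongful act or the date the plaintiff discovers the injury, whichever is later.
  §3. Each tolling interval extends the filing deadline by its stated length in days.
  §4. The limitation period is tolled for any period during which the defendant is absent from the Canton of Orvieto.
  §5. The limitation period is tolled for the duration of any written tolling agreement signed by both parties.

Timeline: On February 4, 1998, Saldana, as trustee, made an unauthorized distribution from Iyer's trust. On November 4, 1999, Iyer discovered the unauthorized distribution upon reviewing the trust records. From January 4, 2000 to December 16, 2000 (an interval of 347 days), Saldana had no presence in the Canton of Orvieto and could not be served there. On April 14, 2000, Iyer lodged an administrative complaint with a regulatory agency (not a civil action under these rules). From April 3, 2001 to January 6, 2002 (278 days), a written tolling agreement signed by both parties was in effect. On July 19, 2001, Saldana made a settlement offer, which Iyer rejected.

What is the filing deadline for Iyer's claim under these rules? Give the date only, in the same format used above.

Because discovery on November 4, 1999 post-dates the February 4, 1998 act, accrual under the later-of rule falls on November 4, 1999.
8 months from November 4, 1999 is July 4, 2000.
The defendant's absence from the jurisdiction from January 4, 2000 to December 16, 2000 tolled the period for 347 days, extending the deadline to June 16, 2001.
The written tolling agreement from April 3, 2001 to January 6, 2002 tolled the period for 278 days, extending the deadline to March 21, 2002.
None of the other events listed affects the running of the period under the stated rules.

March 21, 2002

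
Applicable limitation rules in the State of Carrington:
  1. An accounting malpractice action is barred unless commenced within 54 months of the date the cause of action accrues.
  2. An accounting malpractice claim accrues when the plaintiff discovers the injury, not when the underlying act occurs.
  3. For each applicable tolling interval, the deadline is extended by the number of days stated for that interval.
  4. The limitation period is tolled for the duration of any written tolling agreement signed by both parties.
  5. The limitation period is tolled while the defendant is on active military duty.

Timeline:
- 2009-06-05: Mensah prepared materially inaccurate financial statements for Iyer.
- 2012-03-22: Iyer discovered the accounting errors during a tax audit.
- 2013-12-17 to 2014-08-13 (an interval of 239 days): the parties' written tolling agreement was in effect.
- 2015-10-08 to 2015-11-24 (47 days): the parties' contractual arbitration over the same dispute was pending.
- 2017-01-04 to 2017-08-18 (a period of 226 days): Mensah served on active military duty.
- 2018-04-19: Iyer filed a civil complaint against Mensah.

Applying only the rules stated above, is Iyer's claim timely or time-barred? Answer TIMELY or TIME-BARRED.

Under the discovery rule, the claim accrued on 2012-03-22, when Iyer discovered the injury — not on the 2009-06-05 date of the underlying act.
Adding the 54 months base period to 2012-03-22 gives a deadline of 2016-09-22, before any tolling.
The period was tolled for 239 days by the written tolling agreement (2013-12-17 to 2014-08-13), pushing the deadline to 2017-05-19.
Because the defendant's active military service ran from 2017-01-04 to 2017-08-18, the deadline is extended by 226 days to 2017-12-31.
No stated provision tolls the period for a pending arbitration, so the interval from 2015-10-08 to 2015-11-24 has no effect on the deadline.
Filing on 2018-04-19 missed the 2017-12-31 deadline — the action is time-barred.

TIME-BARRED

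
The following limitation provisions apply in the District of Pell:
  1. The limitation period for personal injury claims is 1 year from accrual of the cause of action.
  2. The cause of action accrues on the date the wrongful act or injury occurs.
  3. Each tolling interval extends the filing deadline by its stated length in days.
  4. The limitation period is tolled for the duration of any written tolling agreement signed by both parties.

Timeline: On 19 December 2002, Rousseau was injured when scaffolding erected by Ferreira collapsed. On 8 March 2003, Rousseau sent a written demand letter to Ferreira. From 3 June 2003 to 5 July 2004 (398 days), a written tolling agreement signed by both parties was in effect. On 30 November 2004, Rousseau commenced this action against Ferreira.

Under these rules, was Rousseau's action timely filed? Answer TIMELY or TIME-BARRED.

The limitation period began to run on 19 December 2002.
1 year from 19 December 2002 is 19 December 2003.
Because the written tolling agreement ran from 3 June 2003 to 5 July 2004, the deadline is extended by 398 days to 20 January 2005.
Nothing else in the chronology tolls or restarts the period.
Filing on 30 November 2004 beat the 20 January 2005 deadline — the action is timely.

TIMELY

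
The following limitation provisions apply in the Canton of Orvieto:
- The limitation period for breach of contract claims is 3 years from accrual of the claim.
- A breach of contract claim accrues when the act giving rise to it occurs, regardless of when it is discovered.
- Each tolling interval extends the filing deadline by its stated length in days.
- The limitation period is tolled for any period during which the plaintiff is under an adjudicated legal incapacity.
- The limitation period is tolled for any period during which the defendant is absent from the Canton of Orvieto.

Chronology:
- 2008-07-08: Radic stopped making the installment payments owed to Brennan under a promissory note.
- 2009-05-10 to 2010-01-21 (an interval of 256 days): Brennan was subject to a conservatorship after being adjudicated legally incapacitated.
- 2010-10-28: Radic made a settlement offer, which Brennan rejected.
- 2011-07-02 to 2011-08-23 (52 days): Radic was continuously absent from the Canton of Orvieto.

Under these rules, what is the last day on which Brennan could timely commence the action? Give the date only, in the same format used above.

The claim accrued on 2008-07-08, when the wrongful act occurred.
Adding the 3 years base period to 2008-07-08 gives a deadline of 2011-07-08, before any tolling.
The period was tolled for 256 days by the plaintiff's legal incapacity (2009-05-10 to 2010-01-21), pushing the deadline to 2012-03-20.
Because the defendant's absence from the jurisdiction ran from 2011-07-02 to 2011-08-23, the deadline is extended by 52 days to 2012-05-11.
None of the other events listed affects the running of the period under the stated rules.

2012-05-11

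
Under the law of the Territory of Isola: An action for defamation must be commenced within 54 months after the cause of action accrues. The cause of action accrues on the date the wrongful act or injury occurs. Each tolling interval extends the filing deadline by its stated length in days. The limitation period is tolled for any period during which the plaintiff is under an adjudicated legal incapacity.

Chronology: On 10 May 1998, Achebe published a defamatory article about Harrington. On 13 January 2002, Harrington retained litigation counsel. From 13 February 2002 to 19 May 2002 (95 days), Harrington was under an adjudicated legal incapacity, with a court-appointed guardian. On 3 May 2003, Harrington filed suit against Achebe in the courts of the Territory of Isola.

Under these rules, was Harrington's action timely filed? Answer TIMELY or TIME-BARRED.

TIME-BARRED

The cause of action accrued on 10 May 1998, the date of the act.
The untolled deadline — 54 months after 10 May 1998 — is 10 November 2002.
Because the plaintiff's legal incapacity ran from 13 February 2002 to 19 May 2002, the deadline is extended by 95 days to 13 February 2003.
None of the other events listed affects the running of the period under the stated rules.
Harrington filed on 3 May 2003, after the 13 February 2003 deadline, so the action is time-barred.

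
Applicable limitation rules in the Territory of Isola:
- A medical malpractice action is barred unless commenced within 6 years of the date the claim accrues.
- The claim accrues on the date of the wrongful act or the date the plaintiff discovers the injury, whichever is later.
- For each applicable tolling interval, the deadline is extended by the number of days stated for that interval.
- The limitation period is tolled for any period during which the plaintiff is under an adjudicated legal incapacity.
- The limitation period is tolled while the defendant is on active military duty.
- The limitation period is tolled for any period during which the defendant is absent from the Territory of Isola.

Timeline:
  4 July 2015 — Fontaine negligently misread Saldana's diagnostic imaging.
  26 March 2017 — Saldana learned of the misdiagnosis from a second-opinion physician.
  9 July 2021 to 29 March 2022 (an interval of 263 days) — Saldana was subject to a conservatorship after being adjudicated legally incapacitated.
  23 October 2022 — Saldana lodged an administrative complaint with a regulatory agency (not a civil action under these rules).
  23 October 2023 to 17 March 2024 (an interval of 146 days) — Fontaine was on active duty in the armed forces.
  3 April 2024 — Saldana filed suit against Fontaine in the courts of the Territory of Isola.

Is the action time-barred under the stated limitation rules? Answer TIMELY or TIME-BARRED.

Taking the later of the act (4 July 2015) and discovery (26 March 2017), the claim accrued on 26 March 2017.
Adding the 6 years base period to 26 March 2017 gives a deadline of 26 March 2023, before any tolling.
The period was tolled for 263 days by the plaintiff's legal incapacity (9 July 2021 to 29 March 2022), pushing the deadline to 14 December 2023.
The period was tolled for 146 days by the defendant's active military service (23 October 2023 to 17 March 2024), pushing the deadline to 8 May 2024.
Nothing else in the chronology tolls or restarts the period.
Saldana filed on 3 April 2024, before the 8 May 2024 deadline, so the action is timely.

TIMELY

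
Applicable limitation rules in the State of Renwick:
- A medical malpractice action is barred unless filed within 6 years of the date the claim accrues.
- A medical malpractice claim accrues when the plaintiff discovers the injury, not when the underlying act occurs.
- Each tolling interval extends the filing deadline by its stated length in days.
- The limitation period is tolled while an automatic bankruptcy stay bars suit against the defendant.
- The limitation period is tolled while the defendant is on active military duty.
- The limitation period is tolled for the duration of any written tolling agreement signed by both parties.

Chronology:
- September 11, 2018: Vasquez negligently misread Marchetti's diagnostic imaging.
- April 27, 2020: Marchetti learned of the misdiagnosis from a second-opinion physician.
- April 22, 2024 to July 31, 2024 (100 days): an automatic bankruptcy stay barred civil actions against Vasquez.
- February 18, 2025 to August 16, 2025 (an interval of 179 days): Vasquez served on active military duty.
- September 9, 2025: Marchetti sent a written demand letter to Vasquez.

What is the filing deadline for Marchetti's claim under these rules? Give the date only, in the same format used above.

Accrual is tied to discovery, so the period began on April 27, 2020 rather than on September 11, 2018 when the act occurred.
Adding the 6 years base period to April 27, 2020 gives a deadline of April 27, 2026, before any tolling.
The automatic bankruptcy stay from April 22, 2024 to July 31, 2024 tolled the period for 100 days, extending the deadline to August 5, 2026.
The period was tolled for 179 days by the defendant's active military service (February 18, 2025 to August 16, 2025), pushing the deadline to January 31, 2027.
The other events in the timeline have no effect on the limitation period under the stated rules.

January 31, 2027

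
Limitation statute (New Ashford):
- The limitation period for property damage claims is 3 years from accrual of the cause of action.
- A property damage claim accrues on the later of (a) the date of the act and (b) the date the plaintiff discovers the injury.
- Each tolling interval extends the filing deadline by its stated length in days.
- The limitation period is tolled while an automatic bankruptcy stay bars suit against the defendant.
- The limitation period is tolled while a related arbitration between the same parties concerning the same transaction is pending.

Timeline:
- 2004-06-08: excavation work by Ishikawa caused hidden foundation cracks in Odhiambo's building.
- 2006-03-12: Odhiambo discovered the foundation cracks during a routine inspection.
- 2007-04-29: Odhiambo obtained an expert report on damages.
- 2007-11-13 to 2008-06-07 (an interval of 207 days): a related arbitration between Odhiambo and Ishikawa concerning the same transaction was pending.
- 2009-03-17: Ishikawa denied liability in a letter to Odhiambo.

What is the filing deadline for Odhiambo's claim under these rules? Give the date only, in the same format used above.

2009-10-05

Taking the later of the act (2004-06-08) and discovery (2006-03-12), the claim accrued on 2006-03-12.
The untolled deadline — 3 years after 2006-03-12 — is 2009-03-12.
The pending related arbitration from 2007-11-13 to 2008-06-07 tolled the period for 207 days, extending the deadline to 2009-10-05.
The other events in the timeline have no effect on the limitation period under the stated rules.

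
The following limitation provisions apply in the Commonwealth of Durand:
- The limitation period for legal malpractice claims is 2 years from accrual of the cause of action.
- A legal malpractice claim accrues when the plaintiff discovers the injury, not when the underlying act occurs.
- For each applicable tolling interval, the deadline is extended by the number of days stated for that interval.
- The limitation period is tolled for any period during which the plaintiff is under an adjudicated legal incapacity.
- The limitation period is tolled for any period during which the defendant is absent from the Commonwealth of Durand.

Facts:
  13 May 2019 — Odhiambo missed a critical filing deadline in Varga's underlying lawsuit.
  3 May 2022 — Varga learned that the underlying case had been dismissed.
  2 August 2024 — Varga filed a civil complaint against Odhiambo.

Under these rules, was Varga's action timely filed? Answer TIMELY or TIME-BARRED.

Under the discovery rule, the claim accrued on 3 May 2022, when Varga discovered the injury — not on the 13 May 2019 date of the underlying act.
The untolled deadline — 2 years after 3 May 2022 — is 3 May 2024.
The 2 August 2024 filing falls after the 3 May 2024 deadline; the claim is time-barred.

TIME-BARRED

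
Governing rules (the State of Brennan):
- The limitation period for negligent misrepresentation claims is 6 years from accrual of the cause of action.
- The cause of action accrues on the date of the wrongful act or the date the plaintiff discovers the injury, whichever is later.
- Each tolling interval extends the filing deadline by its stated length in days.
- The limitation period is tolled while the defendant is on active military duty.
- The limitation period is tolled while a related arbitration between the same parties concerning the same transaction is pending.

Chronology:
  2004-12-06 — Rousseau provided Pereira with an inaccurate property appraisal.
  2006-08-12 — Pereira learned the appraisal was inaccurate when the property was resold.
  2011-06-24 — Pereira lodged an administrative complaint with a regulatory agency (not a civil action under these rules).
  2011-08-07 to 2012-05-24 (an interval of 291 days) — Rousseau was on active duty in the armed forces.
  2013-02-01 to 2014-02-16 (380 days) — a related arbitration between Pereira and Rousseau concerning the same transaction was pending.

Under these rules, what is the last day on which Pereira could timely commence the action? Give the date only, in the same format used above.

2014-06-14

The claim accrued on 2006-08-12 — the later of the 2004-12-06 act and the 2006-08-12 discovery.
The untolled deadline — 6 years after 2006-08-12 — is 2012-08-12.
Because the defendant's active military service ran from 2011-08-07 to 2012-05-24, the deadline is extended by 291 days to 2013-05-30.
The pending related arbitration from 2013-02-01 to 2014-02-16 tolled the period for 380 days, extending the deadline to 2014-06-14.
None of the other events listed affects the running of the period under the stated rules.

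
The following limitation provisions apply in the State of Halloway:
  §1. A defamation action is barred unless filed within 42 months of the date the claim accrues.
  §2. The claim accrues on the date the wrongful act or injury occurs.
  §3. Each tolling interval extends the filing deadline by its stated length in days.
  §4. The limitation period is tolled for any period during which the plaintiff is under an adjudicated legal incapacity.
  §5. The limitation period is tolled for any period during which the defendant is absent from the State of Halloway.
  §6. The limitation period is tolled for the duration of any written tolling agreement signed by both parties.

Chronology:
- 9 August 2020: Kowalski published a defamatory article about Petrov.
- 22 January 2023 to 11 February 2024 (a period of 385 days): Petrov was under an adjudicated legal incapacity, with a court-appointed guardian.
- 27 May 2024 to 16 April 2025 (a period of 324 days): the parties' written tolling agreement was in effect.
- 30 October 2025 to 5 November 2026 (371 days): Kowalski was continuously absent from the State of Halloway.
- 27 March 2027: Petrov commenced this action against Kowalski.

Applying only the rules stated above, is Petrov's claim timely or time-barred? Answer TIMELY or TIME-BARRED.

TIME-BARRED

The claim accrued on 9 August 2020, the date of the act.
The untolled deadline — 42 months after 9 August 2020 — is 9 February 2024.
Because the plaintiff's legal incapacity ran from 22 January 2023 to 11 February 2024, the deadline is extended by 385 days to 28 February 2025.
The written tolling agreement from 27 May 2024 to 16 April 2025 tolled the period for 324 days, extending the deadline to 18 January 2026.
The defendant's absence from the jurisdiction from 30 October 2025 to 5 November 2026 tolled the period for 371 days, extending the deadline to 24 January 2027.
Filing on 27 March 2027 missed the 24 January 2027 deadline — the action is time-barred.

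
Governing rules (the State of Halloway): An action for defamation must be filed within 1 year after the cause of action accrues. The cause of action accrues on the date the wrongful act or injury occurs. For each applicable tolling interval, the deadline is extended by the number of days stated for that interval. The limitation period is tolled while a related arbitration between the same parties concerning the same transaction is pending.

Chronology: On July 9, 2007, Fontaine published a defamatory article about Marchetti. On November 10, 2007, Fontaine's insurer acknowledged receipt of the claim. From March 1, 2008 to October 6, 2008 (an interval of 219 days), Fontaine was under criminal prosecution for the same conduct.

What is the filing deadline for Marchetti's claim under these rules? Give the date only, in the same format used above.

The limitation period began to run on July 9, 2007.
1 year from July 9, 2007 is July 9, 2008.
Although a criminal prosecution ran from March 1, 2008 to October 6, 2008, the stated rules do not make that a tolling event, so it is disregarded.
None of the other events listed affects the running of the period under the stated rules.

July 9, 2008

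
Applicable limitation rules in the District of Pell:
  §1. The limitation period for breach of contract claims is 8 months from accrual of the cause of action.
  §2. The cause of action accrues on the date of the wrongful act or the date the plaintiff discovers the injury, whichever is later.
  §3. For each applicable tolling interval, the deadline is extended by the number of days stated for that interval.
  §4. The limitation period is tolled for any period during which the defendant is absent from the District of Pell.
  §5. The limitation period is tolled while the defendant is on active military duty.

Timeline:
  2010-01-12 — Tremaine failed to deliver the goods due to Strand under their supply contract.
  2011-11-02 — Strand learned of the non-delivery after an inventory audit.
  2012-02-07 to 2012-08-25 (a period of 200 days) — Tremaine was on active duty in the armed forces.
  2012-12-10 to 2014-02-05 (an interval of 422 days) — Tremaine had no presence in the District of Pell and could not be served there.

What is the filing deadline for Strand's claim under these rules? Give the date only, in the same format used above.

Taking the later of the act (2010-01-12) and discovery (2011-11-02), the claim accrued on 2011-11-02.
8 months from 2011-11-02 is 2012-07-02.
Because the defendant's active military service ran from 2012-02-07 to 2012-08-25, the deadline is extended by 200 days to 2013-01-18.
Because the defendant's absence from the jurisdiction ran from 2012-12-10 to 2014-02-05, the deadline is extended by 422 days to 2014-03-16.

2014-03-16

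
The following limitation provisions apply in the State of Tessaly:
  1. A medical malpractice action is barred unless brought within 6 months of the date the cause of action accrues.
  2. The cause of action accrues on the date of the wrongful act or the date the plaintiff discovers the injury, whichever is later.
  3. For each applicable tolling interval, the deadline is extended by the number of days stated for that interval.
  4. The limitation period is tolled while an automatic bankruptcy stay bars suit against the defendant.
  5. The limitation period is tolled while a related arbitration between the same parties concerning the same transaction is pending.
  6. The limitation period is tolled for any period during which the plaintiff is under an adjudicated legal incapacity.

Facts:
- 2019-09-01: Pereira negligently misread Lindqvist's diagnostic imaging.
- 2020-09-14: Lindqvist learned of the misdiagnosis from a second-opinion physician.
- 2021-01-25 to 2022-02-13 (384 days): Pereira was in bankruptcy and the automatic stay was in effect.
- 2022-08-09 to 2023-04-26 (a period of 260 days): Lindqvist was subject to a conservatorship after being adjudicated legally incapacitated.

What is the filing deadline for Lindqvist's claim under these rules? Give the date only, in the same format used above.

2022-04-02

Taking the later of the act (2019-09-01) and discovery (2020-09-14), the claim accrued on 2020-09-14.
The untolled deadline — 6 months after 2020-09-14 — is 2021-03-14.
The period was tolled for 384 days by the automatic bankruptcy stay (2021-01-25 to 2022-02-13), pushing the deadline to 2022-04-02.
The plaintiff's legal incapacity starting 2022-08-09 came too late — the period had run on 2022-04-02 — and so does not extend the deadline.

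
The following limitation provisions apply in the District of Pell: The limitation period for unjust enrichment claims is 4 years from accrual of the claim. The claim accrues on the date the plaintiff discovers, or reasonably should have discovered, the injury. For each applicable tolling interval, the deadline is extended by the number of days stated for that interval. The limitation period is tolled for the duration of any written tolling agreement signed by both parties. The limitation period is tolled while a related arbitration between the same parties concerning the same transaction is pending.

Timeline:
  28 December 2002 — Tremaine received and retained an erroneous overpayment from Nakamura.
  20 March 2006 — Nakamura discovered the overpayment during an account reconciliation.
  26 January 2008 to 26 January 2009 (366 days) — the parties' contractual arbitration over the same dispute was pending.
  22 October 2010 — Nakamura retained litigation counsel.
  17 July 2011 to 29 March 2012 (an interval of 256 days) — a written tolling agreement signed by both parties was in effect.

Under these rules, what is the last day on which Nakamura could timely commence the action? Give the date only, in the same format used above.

Accrual is tied to discovery, so the period began on 20 March 2006 rather than on 28 December 2002 when the act occurred.
4 years from 20 March 2006 is 20 March 2010.
The period was tolled for 366 days by the pending related arbitration (26 January 2008 to 26 January 2009), pushing the deadline to 21 March 2011.
The written tolling agreement from 17 July 2011 to 29 March 2012 began after the period had already run on 21 March 2011, so it has no tolling effect.
None of the other events listed affects the running of the period under the stated rules.

21 March 2011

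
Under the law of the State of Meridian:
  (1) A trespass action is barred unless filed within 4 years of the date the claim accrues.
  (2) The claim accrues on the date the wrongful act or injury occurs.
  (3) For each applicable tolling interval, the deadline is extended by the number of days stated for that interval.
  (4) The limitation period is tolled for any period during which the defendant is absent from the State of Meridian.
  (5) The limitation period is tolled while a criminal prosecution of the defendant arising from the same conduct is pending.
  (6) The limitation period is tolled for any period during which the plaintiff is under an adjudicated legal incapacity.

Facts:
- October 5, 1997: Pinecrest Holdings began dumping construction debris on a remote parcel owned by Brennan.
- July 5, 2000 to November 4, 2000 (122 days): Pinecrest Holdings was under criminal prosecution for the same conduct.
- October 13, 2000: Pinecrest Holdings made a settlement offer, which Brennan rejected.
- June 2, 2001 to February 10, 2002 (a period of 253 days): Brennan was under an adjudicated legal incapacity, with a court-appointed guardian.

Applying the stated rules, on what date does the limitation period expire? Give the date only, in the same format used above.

The claim accrued on October 5, 1997, the date of the act.
4 years from October 5, 1997 is October 5, 2001.
The period was tolled for 122 days by the pending criminal prosecution (July 5, 2000 to November 4, 2000), pushing the deadline to February 4, 2002.
The period was tolled for 253 days by the plaintiff's legal incapacity (June 2, 2001 to February 10, 2002), pushing the deadline to October 15, 2002.
The other events in the timeline have no effect on the limitation period under the stated rules.

October 15, 2002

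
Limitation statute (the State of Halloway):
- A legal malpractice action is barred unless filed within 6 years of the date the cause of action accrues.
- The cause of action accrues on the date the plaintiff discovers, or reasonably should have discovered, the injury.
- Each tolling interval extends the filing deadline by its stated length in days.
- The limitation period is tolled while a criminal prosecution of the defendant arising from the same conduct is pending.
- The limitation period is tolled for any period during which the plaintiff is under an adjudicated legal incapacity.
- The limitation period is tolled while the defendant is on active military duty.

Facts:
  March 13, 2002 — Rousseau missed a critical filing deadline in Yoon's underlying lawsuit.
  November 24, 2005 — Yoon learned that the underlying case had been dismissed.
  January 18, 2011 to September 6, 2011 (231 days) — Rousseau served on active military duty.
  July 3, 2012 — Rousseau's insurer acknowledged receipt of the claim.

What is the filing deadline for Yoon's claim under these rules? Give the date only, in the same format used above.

July 12, 2012

The claim did not accrue until Yoon discovered the injury on November 24, 2005; the March 13, 2002 act date does not start the clock under the stated rule.
6 years from November 24, 2005 is November 24, 2011.
The defendant's active military service from January 18, 2011 to September 6, 2011 tolled the period for 231 days, extending the deadline to July 12, 2012.
Nothing else in the chronology tolls or restarts the period.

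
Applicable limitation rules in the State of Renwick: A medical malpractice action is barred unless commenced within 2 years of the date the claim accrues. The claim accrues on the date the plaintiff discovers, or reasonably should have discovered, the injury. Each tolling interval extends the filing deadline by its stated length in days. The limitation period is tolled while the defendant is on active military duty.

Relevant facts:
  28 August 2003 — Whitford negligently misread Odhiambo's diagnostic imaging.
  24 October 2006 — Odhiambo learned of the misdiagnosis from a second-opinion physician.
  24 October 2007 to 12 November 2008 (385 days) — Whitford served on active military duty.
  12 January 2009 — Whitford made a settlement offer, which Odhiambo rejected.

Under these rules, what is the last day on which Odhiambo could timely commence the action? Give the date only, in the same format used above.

13 November 2009

Under the discovery rule, the claim accrued on 24 October 2006, when Odhiambo discovered the injury — not on the 28 August 2003 date of the underlying act.
2 years from 24 October 2006 is 24 October 2008.
Because the defendant's active military service ran from 24 October 2007 to 12 November 2008, the deadline is extended by 385 days to 13 November 2009.
Nothing else in the chronology tolls or restarts the period.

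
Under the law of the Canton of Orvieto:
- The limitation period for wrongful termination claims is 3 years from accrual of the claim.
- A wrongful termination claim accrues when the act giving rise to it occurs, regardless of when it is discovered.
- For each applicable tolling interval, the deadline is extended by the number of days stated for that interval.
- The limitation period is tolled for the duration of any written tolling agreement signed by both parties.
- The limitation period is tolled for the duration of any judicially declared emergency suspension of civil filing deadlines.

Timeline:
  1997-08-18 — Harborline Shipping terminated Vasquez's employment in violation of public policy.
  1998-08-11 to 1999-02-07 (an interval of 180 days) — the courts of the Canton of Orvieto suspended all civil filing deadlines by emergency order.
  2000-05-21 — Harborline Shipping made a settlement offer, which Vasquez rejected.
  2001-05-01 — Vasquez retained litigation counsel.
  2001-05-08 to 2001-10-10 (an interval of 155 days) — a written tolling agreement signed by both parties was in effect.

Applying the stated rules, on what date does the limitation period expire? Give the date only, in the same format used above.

The limitation period began to run on 1997-08-18.
Adding the 3 years base period to 1997-08-18 gives a deadline of 2000-08-18, before any tolling.
The emergency suspension of filing deadlines from 1998-08-11 to 1999-02-07 tolled the period for 180 days, extending the deadline to 2001-02-14.
By the time the written tolling agreement began on 2001-05-08, the limitation period had already expired on 2001-02-14; that interval cannot revive it.
The other events in the timeline have no effect on the limitation period under the stated rules.

2001-02-14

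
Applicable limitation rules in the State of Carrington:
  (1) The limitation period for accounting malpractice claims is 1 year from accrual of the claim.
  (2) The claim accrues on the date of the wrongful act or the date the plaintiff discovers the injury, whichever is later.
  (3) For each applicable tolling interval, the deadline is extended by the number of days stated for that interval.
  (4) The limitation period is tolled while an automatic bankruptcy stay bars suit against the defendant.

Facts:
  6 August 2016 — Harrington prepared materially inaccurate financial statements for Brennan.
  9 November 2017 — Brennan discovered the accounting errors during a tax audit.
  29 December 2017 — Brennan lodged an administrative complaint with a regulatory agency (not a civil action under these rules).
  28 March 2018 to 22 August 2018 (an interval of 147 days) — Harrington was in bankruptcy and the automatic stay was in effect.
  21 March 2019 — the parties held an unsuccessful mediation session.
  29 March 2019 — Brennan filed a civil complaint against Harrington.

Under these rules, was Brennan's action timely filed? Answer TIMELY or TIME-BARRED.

Taking the later of the act (6 August 2016) and discovery (9 November 2017), the claim accrued on 9 November 2017.
The untolled deadline — 1 year after 9 November 2017 — is 9 November 2018.
The period was tolled for 147 days by the automatic bankruptcy stay (28 March 2018 to 22 August 2018), pushing the deadline to 5 April 2019.
Nothing else in the chronology tolls or restarts the period.
Brennan filed on 29 March 2019, before the 5 April 2019 deadline, so the action is timely.

TIMELY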